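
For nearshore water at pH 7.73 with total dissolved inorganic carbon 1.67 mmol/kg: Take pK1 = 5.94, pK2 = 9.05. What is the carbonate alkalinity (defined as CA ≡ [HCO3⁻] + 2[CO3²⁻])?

CA = [HCO3⁻] + 2[CO3²⁻] = (α₁ + 2α₂)·DIC
At pH 7.73: [H⁺]/K1 = 10^-1.79 = 0.016218, K2/[H⁺] = 10^-1.32 = 0.047863
α₁ = 1/(1 + 0.016218 + 0.047863) = 1/1.0641 = 0.9398; α₂ = α₁·K2/[H⁺] = 0.04498
α₁ + 2α₂ = 1.0297
CA = 1.0297 × 1.67 = 1.72 mmol/kg

CA = 1.72 mmol/kg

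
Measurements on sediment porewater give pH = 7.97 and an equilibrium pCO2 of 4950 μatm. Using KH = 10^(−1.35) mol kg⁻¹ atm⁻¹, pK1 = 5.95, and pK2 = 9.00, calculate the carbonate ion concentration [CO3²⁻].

[CO3²⁻] = 2.16 mmol/kg

[CO2*] = KH · pCO2 = 10^(−1.35) × 4950×10^-6 = 2.211×10^-4 mol/kg
α₀ = 1/(1 + K1/[H⁺] + K1K2/[H⁺]²) = 1/(1 + 10^+2.02 + 10^+0.99) = 0.008659
DIC = [CO2*]/α₀ = 2.211×10^-4 / 0.008659 = 25.53 mmol/kg
[CO3²⁻] = α₂·DIC; α₂ = 0.08462, so [CO3²⁻] = 0.08462 × 25.53 = 2.16 mmol/kg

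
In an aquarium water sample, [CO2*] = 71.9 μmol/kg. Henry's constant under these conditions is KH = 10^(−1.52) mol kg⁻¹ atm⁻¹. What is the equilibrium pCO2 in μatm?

pCO2 = 2380 μatm

KH = 10^(−1.52) = 3.020×10^-2 mol kg⁻¹ atm⁻¹
pCO2 = [CO2*]/KH = 71.9×10^-6 / 3.020×10^-2 = 2.38×10^-3 atm = 2380 μatm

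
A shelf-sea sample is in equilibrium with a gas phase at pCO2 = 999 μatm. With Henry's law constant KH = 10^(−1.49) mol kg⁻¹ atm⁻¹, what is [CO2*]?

KH = 10^(−1.49) = 3.236×10^-2 mol kg⁻¹ atm⁻¹
[CO2*] = KH · pCO2 = 3.236×10^-2 × 999×10^-6 atm = 3.23×10^-5 mol/kg

[CO2*] = 32.3 μmol/kg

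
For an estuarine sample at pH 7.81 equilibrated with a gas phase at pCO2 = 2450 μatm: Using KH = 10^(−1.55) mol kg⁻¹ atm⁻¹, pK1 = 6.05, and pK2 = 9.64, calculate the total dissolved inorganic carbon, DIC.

[CO2*] = KH · pCO2 = 10^(−1.55) × 2450×10^-6 = 6.905×10^-5 mol/kg
α₀ = 1/(1 + K1/[H⁺] + K1K2/[H⁺]²) = 1/(1 + 10^+1.76 + 10^-0.07) = 0.01684
DIC = [CO2*]/α₀ = 6.905×10^-5 / 0.01684 = 4.10 mmol/kg

DIC = 4.10 mmol/kg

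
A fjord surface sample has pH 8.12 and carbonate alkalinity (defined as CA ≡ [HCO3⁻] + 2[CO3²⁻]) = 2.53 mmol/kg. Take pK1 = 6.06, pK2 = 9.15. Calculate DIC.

CA = [HCO3⁻] + 2[CO3²⁻] = (α₁ + 2α₂)·DIC
At pH 8.12: [H⁺]/K1 = 10^-2.06 = 0.0087096, K2/[H⁺] = 10^-1.03 = 0.093325
α₁ = 1/(1 + 0.0087096 + 0.093325) = 1/1.1020 = 0.9074; α₂ = α₁·K2/[H⁺] = 0.08468
α₁ + 2α₂ = 1.0768
DIC = CA / (α₁ + 2α₂) = 2.53 / 1.0768 = 2.35 mmol/kg

DIC = 2.35 mmol/kg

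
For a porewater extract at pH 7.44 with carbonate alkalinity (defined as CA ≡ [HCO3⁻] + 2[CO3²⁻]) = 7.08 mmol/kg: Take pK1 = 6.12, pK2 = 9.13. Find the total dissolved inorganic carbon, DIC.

DIC = 7.27 mmol/kg

CA = [HCO3⁻] + 2[CO3²⁻] = (α₁ + 2α₂)·DIC
At pH 7.44: [H⁺]/K1 = 10^-1.32 = 0.047863, K2/[H⁺] = 10^-1.69 = 0.020417
α₁ = 1/(1 + 0.047863 + 0.020417) = 1/1.0683 = 0.9361; α₂ = α₁·K2/[H⁺] = 0.01911
α₁ + 2α₂ = 0.9743
DIC = CA / (α₁ + 2α₂) = 7.08 / 0.9743 = 7.27 mmol/kg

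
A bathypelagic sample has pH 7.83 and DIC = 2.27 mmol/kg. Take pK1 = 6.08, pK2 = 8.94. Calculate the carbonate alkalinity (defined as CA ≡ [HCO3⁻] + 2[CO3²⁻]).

CA = [HCO3⁻] + 2[CO3²⁻] = (α₁ + 2α₂)·DIC
At pH 7.83: [H⁺]/K1 = 10^-1.75 = 0.017783, K2/[H⁺] = 10^-1.11 = 0.077625
α₁ = 1/(1 + 0.017783 + 0.077625) = 1/1.0954 = 0.9129; α₂ = α₁·K2/[H⁺] = 0.07086
α₁ + 2α₂ = 1.0546
CA = 1.0546 × 2.27 = 2.39 mmol/kg

CA = 2.39 mmol/kg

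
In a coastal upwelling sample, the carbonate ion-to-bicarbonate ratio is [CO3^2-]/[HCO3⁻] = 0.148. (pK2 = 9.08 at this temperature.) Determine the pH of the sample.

pH = 8.25

From K2 = [H⁺][CO3^2-]/[HCO3⁻]:  pH = pK2 + log₁₀([CO3^2-]/[HCO3⁻])
log₁₀(0.148) = -0.830
pH = 9.08 + (-0.830) = 8.25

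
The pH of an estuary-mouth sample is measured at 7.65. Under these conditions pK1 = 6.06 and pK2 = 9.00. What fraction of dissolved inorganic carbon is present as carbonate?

α₂ = 0.0417

α₂ = 1 / (1 + [H⁺]/K2 + [H⁺]²/(K1K2)) = 1 / (1 + 10^+1.35 + 10^-0.24)
   = 1 / (1 + 22.387 + 0.57544) = 1/23.963 = 0.04173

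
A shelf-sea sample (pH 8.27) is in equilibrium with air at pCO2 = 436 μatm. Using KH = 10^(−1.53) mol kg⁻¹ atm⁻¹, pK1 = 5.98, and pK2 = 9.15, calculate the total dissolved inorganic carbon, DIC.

[CO2*] = KH · pCO2 = 10^(−1.53) × 436×10^-6 = 1.287×10^-5 mol/kg
α₀ = 1/(1 + K1/[H⁺] + K1K2/[H⁺]²) = 1/(1 + 10^+2.29 + 10^+1.41) = 0.004511
DIC = [CO2*]/α₀ = 1.287×10^-5 / 0.004511 = 2.85 mmol/kg

DIC = 2.85 mmol/kg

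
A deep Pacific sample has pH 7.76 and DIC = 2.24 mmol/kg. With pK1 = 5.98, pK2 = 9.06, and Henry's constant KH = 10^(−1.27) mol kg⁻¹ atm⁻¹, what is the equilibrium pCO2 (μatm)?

α₀ = 1 / (1 + K1/[H⁺] + K1K2/[H⁺]²) = 1 / (1 + 10^+1.78 + 10^+0.48)
   = 1 / (1 + 60.256 + 3.0200) = 1/64.276 = 0.01556
[CO2*] = α₀ × DIC = 0.01556 × 2.24 = 0.03485 mmol/kg
pCO2 = [CO2*]/KH = 3.485×10^-5 / 5.370×10^-2 = 649 μatm

pCO2 = 649 μatm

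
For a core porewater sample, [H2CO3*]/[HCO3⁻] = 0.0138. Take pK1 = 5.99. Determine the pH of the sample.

pH = 7.85

From K1 = [H⁺][HCO3⁻]/[H2CO3*]:  pH = pK1 − log₁₀([H2CO3*]/[HCO3⁻])
log₁₀(0.0138) = -1.860
pH = 5.99 − (-1.860) = 7.85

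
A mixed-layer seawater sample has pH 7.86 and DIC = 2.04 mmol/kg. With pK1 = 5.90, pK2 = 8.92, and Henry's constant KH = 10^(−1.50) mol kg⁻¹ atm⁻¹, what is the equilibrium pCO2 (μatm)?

pCO2 = 644 μatm

α₀ = 1 / (1 + K1/[H⁺] + K1K2/[H⁺]²) = 1 / (1 + 10^+1.96 + 10^+0.90)
   = 1 / (1 + 91.201 + 7.9433) = 1/100.14 = 0.009986
[CO2*] = α₀ × DIC = 0.009986 × 2.04 = 0.02037 mmol/kg
pCO2 = [CO2*]/KH = 2.037×10^-5 / 3.162×10^-2 = 644 μatm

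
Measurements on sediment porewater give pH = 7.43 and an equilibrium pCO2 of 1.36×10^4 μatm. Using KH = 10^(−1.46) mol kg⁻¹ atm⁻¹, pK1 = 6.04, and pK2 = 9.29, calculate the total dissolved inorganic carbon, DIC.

DIC = 12.2 mmol/kg

[CO2*] = KH · pCO2 = 10^(−1.46) × 1.36×10^4×10^-6 = 4.716×10^-4 mol/kg
α₀ = 1/(1 + K1/[H⁺] + K1K2/[H⁺]²) = 1/(1 + 10^+1.39 + 10^-0.47) = 0.03863
DIC = [CO2*]/α₀ = 4.716×10^-4 / 0.03863 = 12.2 mmol/kg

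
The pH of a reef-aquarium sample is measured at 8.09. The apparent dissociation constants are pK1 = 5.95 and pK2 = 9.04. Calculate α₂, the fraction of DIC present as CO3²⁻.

α₂ = 0.100

α₂ = 1 / (1 + [H⁺]/K2 + [H⁺]²/(K1K2)) = 1 / (1 + 10^+0.95 + 10^-1.19)
   = 1 / (1 + 8.9125 + 0.064565) = 1/9.9771 = 0.1002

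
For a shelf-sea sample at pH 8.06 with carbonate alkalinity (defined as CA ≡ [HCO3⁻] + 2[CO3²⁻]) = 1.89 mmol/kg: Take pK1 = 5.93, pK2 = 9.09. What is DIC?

DIC = 1.75 mmol/kg

CA = [HCO3⁻] + 2[CO3²⁻] = (α₁ + 2α₂)·DIC
At pH 8.06: [H⁺]/K1 = 10^-2.13 = 0.0074131, K2/[H⁺] = 10^-1.03 = 0.093325
α₁ = 1/(1 + 0.0074131 + 0.093325) = 1/1.1007 = 0.9085; α₂ = α₁·K2/[H⁺] = 0.08478
α₁ + 2α₂ = 1.0780
DIC = CA / (α₁ + 2α₂) = 1.89 / 1.0780 = 1.75 mmol/kg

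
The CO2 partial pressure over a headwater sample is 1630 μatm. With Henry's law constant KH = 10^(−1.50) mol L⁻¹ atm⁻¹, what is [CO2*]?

KH = 10^(−1.50) = 3.162×10^-2 mol L⁻¹ atm⁻¹
[CO2*] = KH · pCO2 = 3.162×10^-2 × 1630×10^-6 atm = 5.15×10^-5 mol/L

[CO2*] = 51.5 μmol/L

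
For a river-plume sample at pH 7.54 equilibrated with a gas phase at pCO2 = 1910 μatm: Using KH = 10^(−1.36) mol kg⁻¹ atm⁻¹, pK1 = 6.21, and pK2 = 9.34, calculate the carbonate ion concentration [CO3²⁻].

[CO3²⁻] = 0.0283 mmol/kg

[CO2*] = KH · pCO2 = 10^(−1.36) × 1910×10^-6 = 8.337×10^-5 mol/kg
α₀ = 1/(1 + K1/[H⁺] + K1K2/[H⁺]²) = 1/(1 + 10^+1.33 + 10^-0.47) = 0.04402
DIC = [CO2*]/α₀ = 8.337×10^-5 / 0.04402 = 1.894 mmol/kg
[CO3²⁻] = α₂·DIC; α₂ = 0.01491, so [CO3²⁻] = 0.01491 × 1.894 = 0.0283 mmol/kg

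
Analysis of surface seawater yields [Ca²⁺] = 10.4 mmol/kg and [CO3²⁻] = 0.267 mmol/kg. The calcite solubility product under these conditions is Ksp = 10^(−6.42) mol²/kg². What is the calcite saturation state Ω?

Ω = 7.30

Ksp = 10^(−6.42) = 3.802×10^-7
Ω = [Ca²⁺][CO3²⁻]/Ksp = (10.4×10^-3)(0.267×10^-3) / 3.802×10^-7 = 7.30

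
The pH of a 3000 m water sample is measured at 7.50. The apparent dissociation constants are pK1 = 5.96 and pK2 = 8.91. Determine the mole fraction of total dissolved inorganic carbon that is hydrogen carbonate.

α₁ = 1 / (1 + [H⁺]/K1 + K2/[H⁺]) = 1 / (1 + 10^-1.54 + 10^-1.41)
   = 1 / (1 + 0.028840 + 0.038905) = 1/1.0677 = 0.9366

α₁ = 0.937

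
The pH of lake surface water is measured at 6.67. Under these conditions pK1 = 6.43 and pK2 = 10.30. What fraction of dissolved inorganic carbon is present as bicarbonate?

α₁ = 1 / (1 + [H⁺]/K1 + K2/[H⁺]) = 1 / (1 + 10^-0.24 + 10^-3.63)
   = 1 / (1 + 0.57544 + 0.00023442) = 1/1.5757 = 0.6346

α₁ = 0.635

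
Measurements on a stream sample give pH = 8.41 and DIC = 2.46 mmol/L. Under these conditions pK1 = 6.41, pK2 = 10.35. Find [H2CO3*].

[CO2*] = 0.0241 mmol/L

α₀ = 1 / (1 + K1/[H⁺] + K1K2/[H⁺]²) = 1 / (1 + 10^+2.00 + 10^+0.06)
   = 1 / (1 + 100.00 + 1.1482) = 1/102.15 = 0.009790
[CO2*] = α₀ × DIC = 0.009790 × 2.46 = 0.0241 mmol/L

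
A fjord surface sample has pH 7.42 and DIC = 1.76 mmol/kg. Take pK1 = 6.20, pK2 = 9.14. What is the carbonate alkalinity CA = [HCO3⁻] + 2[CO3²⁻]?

CA = [HCO3⁻] + 2[CO3²⁻] = (α₁ + 2α₂)·DIC
At pH 7.42: [H⁺]/K1 = 10^-1.22 = 0.060256, K2/[H⁺] = 10^-1.72 = 0.019055
α₁ = 1/(1 + 0.060256 + 0.019055) = 1/1.0793 = 0.9265; α₂ = α₁·K2/[H⁺] = 0.01765
α₁ + 2α₂ = 0.9618
CA = 0.9618 × 1.76 = 1.69 mmol/kg

CA = 1.69 mmol/kg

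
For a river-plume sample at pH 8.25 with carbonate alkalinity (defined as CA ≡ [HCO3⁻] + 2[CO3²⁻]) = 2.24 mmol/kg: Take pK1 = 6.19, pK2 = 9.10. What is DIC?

DIC = 2.01 mmol/kg

CA = [HCO3⁻] + 2[CO3²⁻] = (α₁ + 2α₂)·DIC
At pH 8.25: [H⁺]/K1 = 10^-2.06 = 0.0087096, K2/[H⁺] = 10^-0.85 = 0.14125
α₁ = 1/(1 + 0.0087096 + 0.14125) = 1/1.1500 = 0.8696; α₂ = α₁·K2/[H⁺] = 0.1228
α₁ + 2α₂ = 1.1153
DIC = CA / (α₁ + 2α₂) = 2.24 / 1.1153 = 2.01 mmol/kg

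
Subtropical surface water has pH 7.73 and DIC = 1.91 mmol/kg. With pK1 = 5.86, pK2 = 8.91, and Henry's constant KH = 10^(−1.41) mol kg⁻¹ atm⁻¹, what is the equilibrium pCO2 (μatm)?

pCO2 = 613 μatm

α₀ = 1 / (1 + K1/[H⁺] + K1K2/[H⁺]²) = 1 / (1 + 10^+1.87 + 10^+0.69)
   = 1 / (1 + 74.131 + 4.8978) = 1/80.029 = 0.01250
[CO2*] = α₀ × DIC = 0.01250 × 1.91 = 0.02387 mmol/kg
pCO2 = [CO2*]/KH = 2.387×10^-5 / 3.890×10^-2 = 613 μatm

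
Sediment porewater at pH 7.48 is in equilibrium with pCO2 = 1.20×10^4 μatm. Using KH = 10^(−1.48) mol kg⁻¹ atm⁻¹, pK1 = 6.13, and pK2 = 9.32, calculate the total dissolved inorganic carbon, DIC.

DIC = 9.42 mmol/kg

[CO2*] = KH · pCO2 = 10^(−1.48) × 1.20×10^4×10^-6 = 3.974×10^-4 mol/kg
α₀ = 1/(1 + K1/[H⁺] + K1K2/[H⁺]²) = 1/(1 + 10^+1.35 + 10^-0.49) = 0.04217
DIC = [CO2*]/α₀ = 3.974×10^-4 / 0.04217 = 9.42 mmol/kg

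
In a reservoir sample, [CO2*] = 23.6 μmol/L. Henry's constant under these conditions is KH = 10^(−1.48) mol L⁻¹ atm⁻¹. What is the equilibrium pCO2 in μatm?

KH = 10^(−1.48) = 3.311×10^-2 mol L⁻¹ atm⁻¹
pCO2 = [CO2*]/KH = 23.6×10^-6 / 3.311×10^-2 = 7.13×10^-4 atm = 713 μatm

pCO2 = 713 μatm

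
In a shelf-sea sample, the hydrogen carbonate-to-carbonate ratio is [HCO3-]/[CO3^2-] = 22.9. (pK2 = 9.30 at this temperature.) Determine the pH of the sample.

From K2 = [H⁺][CO3^2-]/[HCO3-]:  pH = pK2 − log₁₀([HCO3-]/[CO3^2-])
log₁₀(22.9) = +1.360
pH = 9.30 − (+1.360) = 7.94

pH = 7.94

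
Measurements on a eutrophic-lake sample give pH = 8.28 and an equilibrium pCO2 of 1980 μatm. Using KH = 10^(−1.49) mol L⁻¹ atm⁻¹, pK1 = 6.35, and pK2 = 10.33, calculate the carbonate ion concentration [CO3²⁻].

[CO3²⁻] = 0.0486 mmol/L

[CO2*] = KH · pCO2 = 10^(−1.49) × 1980×10^-6 = 6.407×10^-5 mol/L
α₀ = 1/(1 + K1/[H⁺] + K1K2/[H⁺]²) = 1/(1 + 10^+1.93 + 10^-0.12) = 0.01151
DIC = [CO2*]/α₀ = 6.407×10^-5 / 0.01151 = 5.566 mmol/L
[CO3²⁻] = α₂·DIC; α₂ = 0.008732, so [CO3²⁻] = 0.008732 × 5.566 = 0.0486 mmol/L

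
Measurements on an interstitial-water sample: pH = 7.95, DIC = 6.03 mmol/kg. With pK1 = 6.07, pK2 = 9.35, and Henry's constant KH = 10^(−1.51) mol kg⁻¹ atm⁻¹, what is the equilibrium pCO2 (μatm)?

α₀ = 1 / (1 + K1/[H⁺] + K1K2/[H⁺]²) = 1 / (1 + 10^+1.88 + 10^+0.48)
   = 1 / (1 + 75.858 + 3.0200) = 1/79.878 = 0.01252
[CO2*] = α₀ × DIC = 0.01252 × 6.03 = 0.07549 mmol/kg
pCO2 = [CO2*]/KH = 7.549×10^-5 / 3.090×10^-2 = 2440 μatm

pCO2 = 2440 μatm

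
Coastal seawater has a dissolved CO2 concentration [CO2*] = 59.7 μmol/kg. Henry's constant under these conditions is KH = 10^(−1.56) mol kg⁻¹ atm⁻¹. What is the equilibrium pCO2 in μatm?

KH = 10^(−1.56) = 2.754×10^-2 mol kg⁻¹ atm⁻¹
pCO2 = [CO2*]/KH = 59.7×10^-6 / 2.754×10^-2 = 2.17×10^-3 atm = 2170 μatm

pCO2 = 2170 μatm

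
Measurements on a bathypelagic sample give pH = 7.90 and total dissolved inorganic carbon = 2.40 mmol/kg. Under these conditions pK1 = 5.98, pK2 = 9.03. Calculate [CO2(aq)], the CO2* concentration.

[CO2*] = 0.0266 mmol/kg

α₀ = 1 / (1 + K1/[H⁺] + K1K2/[H⁺]²) = 1 / (1 + 10^+1.92 + 10^+0.79)
   = 1 / (1 + 83.176 + 6.1660) = 1/90.342 = 0.01107
[CO2*] = α₀ × DIC = 0.01107 × 2.40 = 0.0266 mmol/kg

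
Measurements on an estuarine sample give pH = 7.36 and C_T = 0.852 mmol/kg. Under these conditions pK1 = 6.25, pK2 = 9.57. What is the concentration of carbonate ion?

α₂ = 1 / (1 + [H⁺]/K2 + [H⁺]²/(K1K2)) = 1 / (1 + 10^+2.21 + 10^+1.10)
   = 1 / (1 + 162.18 + 12.589) = 1/175.77 = 0.005689
[CO3²⁻] = α₂ × DIC = 0.005689 × 0.852 = 0.00485 mmol/kg = 4.85 μmol/kg

[CO3²⁻] = 4.85 μmol/kg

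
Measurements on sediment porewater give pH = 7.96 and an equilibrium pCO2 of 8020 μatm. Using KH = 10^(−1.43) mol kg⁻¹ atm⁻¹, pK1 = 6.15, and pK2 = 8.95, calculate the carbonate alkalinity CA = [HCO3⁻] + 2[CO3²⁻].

[CO2*] = KH · pCO2 = 10^(−1.43) × 8020×10^-6 = 2.980×10^-4 mol/kg
α₀ = 1/(1 + K1/[H⁺] + K1K2/[H⁺]²) = 1/(1 + 10^+1.81 + 10^+0.82) = 0.01386
DIC = [CO2*]/α₀ = 2.980×10^-4 / 0.01386 = 21.51 mmol/kg
CA = (α₁ + 2α₂)·DIC = (0.8946 + 2×0.09154) × 21.51 = 23.2 mmol/kg

CA = 23.2 mmol/kg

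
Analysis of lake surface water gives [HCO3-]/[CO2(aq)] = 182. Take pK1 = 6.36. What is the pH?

From K1 = [H⁺][HCO3-]/[CO2(aq)]:  pH = pK1 + log₁₀([HCO3-]/[CO2(aq)])
log₁₀(182) = +2.260
pH = 6.36 + (+2.260) = 8.62

pH = 8.62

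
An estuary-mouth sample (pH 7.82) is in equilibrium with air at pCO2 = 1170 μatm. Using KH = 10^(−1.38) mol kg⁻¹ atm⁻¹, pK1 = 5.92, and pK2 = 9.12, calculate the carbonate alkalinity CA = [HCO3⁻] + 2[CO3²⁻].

[CO2*] = KH · pCO2 = 10^(−1.38) × 1170×10^-6 = 4.877×10^-5 mol/kg
α₀ = 1/(1 + K1/[H⁺] + K1K2/[H⁺]²) = 1/(1 + 10^+1.90 + 10^+0.60) = 0.01185
DIC = [CO2*]/α₀ = 4.877×10^-5 / 0.01185 = 4.117 mmol/kg
CA = (α₁ + 2α₂)·DIC = (0.9410 + 2×0.04716) × 4.117 = 4.26 mmol/kg

CA = 4.26 mmol/kg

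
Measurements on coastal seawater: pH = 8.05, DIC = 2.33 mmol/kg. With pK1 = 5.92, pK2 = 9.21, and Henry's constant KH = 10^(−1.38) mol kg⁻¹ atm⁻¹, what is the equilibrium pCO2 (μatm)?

pCO2 = 385 μatm

α₀ = 1 / (1 + K1/[H⁺] + K1K2/[H⁺]²) = 1 / (1 + 10^+2.13 + 10^+0.97)
   = 1 / (1 + 134.90 + 9.3325) = 1/145.23 = 0.006886
[CO2*] = α₀ × DIC = 0.006886 × 2.33 = 0.01604 mmol/kg = 16.04 μmol/kg
pCO2 = [CO2*]/KH = 1.604×10^-5 / 4.169×10^-2 = 385 μatm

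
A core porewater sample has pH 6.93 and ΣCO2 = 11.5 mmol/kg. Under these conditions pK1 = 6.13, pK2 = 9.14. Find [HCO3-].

[HCO3⁻] = 9.87 mmol/kg

α₁ = 1 / (1 + [H⁺]/K1 + K2/[H⁺]) = 1 / (1 + 10^-0.80 + 10^-2.21)
   = 1 / (1 + 0.15849 + 0.0061660) = 1/1.1647 = 0.8586
[HCO3⁻] = α₁ × DIC = 0.8586 × 11.5 = 9.87 mmol/kg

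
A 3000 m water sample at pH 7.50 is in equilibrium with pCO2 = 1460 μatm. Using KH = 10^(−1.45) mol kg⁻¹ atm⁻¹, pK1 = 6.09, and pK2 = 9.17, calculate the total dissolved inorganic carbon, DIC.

DIC = 1.41 mmol/kg

[CO2*] = KH · pCO2 = 10^(−1.45) × 1460×10^-6 = 5.180×10^-5 mol/kg
α₀ = 1/(1 + K1/[H⁺] + K1K2/[H⁺]²) = 1/(1 + 10^+1.41 + 10^-0.26) = 0.03669
DIC = [CO2*]/α₀ = 5.180×10^-5 / 0.03669 = 1.41 mmol/kg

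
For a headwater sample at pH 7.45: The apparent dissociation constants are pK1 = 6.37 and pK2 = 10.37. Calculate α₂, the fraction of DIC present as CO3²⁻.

α₂ = 0.00111

α₂ = 1 / (1 + [H⁺]/K2 + [H⁺]²/(K1K2)) = 1 / (1 + 10^+2.92 + 10^+1.84)
   = 1 / (1 + 831.76 + 69.183) = 1/901.95 = 0.001109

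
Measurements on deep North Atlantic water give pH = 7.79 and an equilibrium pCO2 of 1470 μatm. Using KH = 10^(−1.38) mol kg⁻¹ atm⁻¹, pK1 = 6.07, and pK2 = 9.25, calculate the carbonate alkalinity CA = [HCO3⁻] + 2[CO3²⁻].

[CO2*] = KH · pCO2 = 10^(−1.38) × 1470×10^-6 = 6.128×10^-5 mol/kg
α₀ = 1/(1 + K1/[H⁺] + K1K2/[H⁺]²) = 1/(1 + 10^+1.72 + 10^+0.26) = 0.01808
DIC = [CO2*]/α₀ = 6.128×10^-5 / 0.01808 = 3.389 mmol/kg
CA = (α₁ + 2α₂)·DIC = (0.9490 + 2×0.03291) × 3.389 = 3.44 mmol/kg

CA = 3.44 mmol/kg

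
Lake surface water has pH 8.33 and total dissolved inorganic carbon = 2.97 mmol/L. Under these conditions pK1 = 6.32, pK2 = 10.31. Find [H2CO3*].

[CO2*] = 0.0284 mmol/L

α₀ = 1 / (1 + K1/[H⁺] + K1K2/[H⁺]²) = 1 / (1 + 10^+2.01 + 10^+0.03)
   = 1 / (1 + 102.33 + 1.0715) = 1/104.40 = 0.009578
[CO2*] = α₀ × DIC = 0.009578 × 2.97 = 0.0284 mmol/L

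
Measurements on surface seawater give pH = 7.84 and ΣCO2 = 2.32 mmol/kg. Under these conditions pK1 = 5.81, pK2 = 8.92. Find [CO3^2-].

α₂ = 1 / (1 + [H⁺]/K2 + [H⁺]²/(K1K2)) = 1 / (1 + 10^+1.08 + 10^-0.95)
   = 1 / (1 + 12.023 + 0.11220) = 1/13.135 = 0.07613
[CO3²⁻] = α₂ × DIC = 0.07613 × 2.32 = 0.177 mmol/kg

[CO3²⁻] = 0.177 mmol/kg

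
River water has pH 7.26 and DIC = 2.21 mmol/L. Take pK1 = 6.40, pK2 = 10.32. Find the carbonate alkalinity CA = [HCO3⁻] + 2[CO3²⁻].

CA = [HCO3⁻] + 2[CO3²⁻] = (α₁ + 2α₂)·DIC
At pH 7.26: [H⁺]/K1 = 10^-0.86 = 0.13804, K2/[H⁺] = 10^-3.06 = 0.00087096
α₁ = 1/(1 + 0.13804 + 0.00087096) = 1/1.1389 = 0.8780; α₂ = α₁·K2/[H⁺] = 0.0007647
α₁ + 2α₂ = 0.8796
CA = 0.8796 × 2.21 = 1.94 mmol/L

CA = 1.94 mmol/L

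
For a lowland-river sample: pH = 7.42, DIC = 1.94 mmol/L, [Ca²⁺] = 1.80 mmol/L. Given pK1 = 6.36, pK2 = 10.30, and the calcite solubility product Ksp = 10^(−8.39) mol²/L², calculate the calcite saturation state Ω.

Ω = 1.04

α₂ = 1 / (1 + [H⁺]/K2 + [H⁺]²/(K1K2)) = 1 / (1 + 10^+2.88 + 10^+1.82)
   = 1 / (1 + 758.58 + 66.069) = 1/825.65 = 0.001211
[CO3²⁻] = α₂ × DIC = 0.001211 × 1.94 = 0.002350 mmol/L = 2.350 μmol/L
Ksp = 10^(−8.39) = 4.074×10^-9
Ω = [Ca²⁺][CO3²⁻]/Ksp = (1.80×10^-3)(2.350×10^-6) / 4.074×10^-9 = 1.04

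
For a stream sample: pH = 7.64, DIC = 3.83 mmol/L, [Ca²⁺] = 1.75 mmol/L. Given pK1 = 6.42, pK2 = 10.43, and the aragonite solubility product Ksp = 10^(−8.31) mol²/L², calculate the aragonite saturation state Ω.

α₂ = 1 / (1 + [H⁺]/K2 + [H⁺]²/(K1K2)) = 1 / (1 + 10^+2.79 + 10^+1.57)
   = 1 / (1 + 616.60 + 37.154) = 1/654.75 = 0.001527
[CO3²⁻] = α₂ × DIC = 0.001527 × 3.83 = 0.005850 mmol/L = 5.850 μmol/L
Ksp = 10^(−8.31) = 4.898×10^-9
Ω = [Ca²⁺][CO3²⁻]/Ksp = (1.75×10^-3)(5.850×10^-6) / 4.898×10^-9 = 2.09

Ω = 2.09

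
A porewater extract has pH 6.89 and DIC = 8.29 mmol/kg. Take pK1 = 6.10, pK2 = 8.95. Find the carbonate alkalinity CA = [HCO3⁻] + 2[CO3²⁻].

CA = [HCO3⁻] + 2[CO3²⁻] = (α₁ + 2α₂)·DIC
At pH 6.89: [H⁺]/K1 = 10^-0.79 = 0.16218, K2/[H⁺] = 10^-2.06 = 0.0087096
α₁ = 1/(1 + 0.16218 + 0.0087096) = 1/1.1709 = 0.8541; α₂ = α₁·K2/[H⁺] = 0.007438
α₁ + 2α₂ = 0.8689
CA = 0.8689 × 8.29 = 7.20 mmol/kg

CA = 7.20 mmol/kg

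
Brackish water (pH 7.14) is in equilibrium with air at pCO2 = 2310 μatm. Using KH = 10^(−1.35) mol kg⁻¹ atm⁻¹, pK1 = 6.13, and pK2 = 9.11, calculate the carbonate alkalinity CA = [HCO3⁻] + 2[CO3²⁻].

[CO2*] = KH · pCO2 = 10^(−1.35) × 2310×10^-6 = 1.032×10^-4 mol/kg
α₀ = 1/(1 + K1/[H⁺] + K1K2/[H⁺]²) = 1/(1 + 10^+1.01 + 10^-0.96) = 0.08816
DIC = [CO2*]/α₀ = 1.032×10^-4 / 0.08816 = 1.170 mmol/kg
CA = (α₁ + 2α₂)·DIC = (0.9022 + 2×0.009667) × 1.170 = 1.08 mmol/kg

CA = 1.08 mmol/kg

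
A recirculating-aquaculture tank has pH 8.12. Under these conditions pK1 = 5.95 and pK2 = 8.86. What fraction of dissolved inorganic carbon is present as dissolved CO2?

α₀ = 0.00569

α₀ = 1 / (1 + K1/[H⁺] + K1K2/[H⁺]²) = 1 / (1 + 10^+2.17 + 10^+1.43)
   = 1 / (1 + 147.91 + 26.915) = 1/175.83 = 0.005687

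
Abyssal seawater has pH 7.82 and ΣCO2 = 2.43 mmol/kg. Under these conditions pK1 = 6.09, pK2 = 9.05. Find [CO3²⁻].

α₂ = 1 / (1 + [H⁺]/K2 + [H⁺]²/(K1K2)) = 1 / (1 + 10^+1.23 + 10^-0.50)
   = 1 / (1 + 16.982 + 0.31623) = 1/18.299 = 0.05465
[CO3²⁻] = α₂ × DIC = 0.05465 × 2.43 = 0.133 mmol/kg

[CO3²⁻] = 0.133 mmol/kg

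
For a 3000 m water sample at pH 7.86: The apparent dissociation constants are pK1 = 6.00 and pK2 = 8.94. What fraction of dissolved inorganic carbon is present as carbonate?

α₂ = 0.0758

α₂ = 1 / (1 + [H⁺]/K2 + [H⁺]²/(K1K2)) = 1 / (1 + 10^+1.08 + 10^-0.78)
   = 1 / (1 + 12.023 + 0.16596) = 1/13.189 = 0.07582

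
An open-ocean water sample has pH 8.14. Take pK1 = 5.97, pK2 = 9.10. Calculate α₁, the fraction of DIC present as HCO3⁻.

α₁ = 0.896

α₁ = 1 / (1 + [H⁺]/K1 + K2/[H⁺]) = 1 / (1 + 10^-2.17 + 10^-0.96)
   = 1 / (1 + 0.0067608 + 0.10965) = 1/1.1164 = 0.8957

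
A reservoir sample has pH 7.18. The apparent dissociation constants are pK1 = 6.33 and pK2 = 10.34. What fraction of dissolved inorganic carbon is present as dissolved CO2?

α₀ = 0.124

α₀ = 1 / (1 + K1/[H⁺] + K1K2/[H⁺]²) = 1 / (1 + 10^+0.85 + 10^-2.31)
   = 1 / (1 + 7.0795 + 0.0048978) = 1/8.0844 = 0.1237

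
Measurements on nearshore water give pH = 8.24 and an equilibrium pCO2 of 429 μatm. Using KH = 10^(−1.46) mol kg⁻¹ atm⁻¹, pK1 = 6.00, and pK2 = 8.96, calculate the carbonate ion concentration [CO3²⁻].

[CO3²⁻] = 0.493 mmol/kg

[CO2*] = KH · pCO2 = 10^(−1.46) × 429×10^-6 = 1.488×10^-5 mol/kg
α₀ = 1/(1 + K1/[H⁺] + K1K2/[H⁺]²) = 1/(1 + 10^+2.24 + 10^+1.52) = 0.004810
DIC = [CO2*]/α₀ = 1.488×10^-5 / 0.004810 = 3.092 mmol/kg
[CO3²⁻] = α₂·DIC; α₂ = 0.1593, so [CO3²⁻] = 0.1593 × 3.092 = 0.493 mmol/kg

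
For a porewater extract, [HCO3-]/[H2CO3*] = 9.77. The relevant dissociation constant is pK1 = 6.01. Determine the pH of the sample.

From K1 = [H⁺][HCO3-]/[H2CO3*]:  pH = pK1 + log₁₀([HCO3-]/[H2CO3*])
log₁₀(9.77) = +0.990
pH = 6.01 + (+0.990) = 7.00

pH = 7.00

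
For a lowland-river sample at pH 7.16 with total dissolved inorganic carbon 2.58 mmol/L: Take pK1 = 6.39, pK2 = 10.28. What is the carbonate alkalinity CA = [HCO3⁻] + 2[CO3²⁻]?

CA = [HCO3⁻] + 2[CO3²⁻] = (α₁ + 2α₂)·DIC
At pH 7.16: [H⁺]/K1 = 10^-0.77 = 0.16982, K2/[H⁺] = 10^-3.12 = 0.00075858
α₁ = 1/(1 + 0.16982 + 0.00075858) = 1/1.1706 = 0.8543; α₂ = α₁·K2/[H⁺] = 0.0006480
α₁ + 2α₂ = 0.8556
CA = 0.8556 × 2.58 = 2.21 mmol/L

CA = 2.21 mmol/L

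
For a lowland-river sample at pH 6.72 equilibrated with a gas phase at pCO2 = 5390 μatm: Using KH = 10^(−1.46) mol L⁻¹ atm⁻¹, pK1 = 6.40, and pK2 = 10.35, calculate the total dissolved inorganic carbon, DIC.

[CO2*] = KH · pCO2 = 10^(−1.46) × 5390×10^-6 = 1.869×10^-4 mol/L
α₀ = 1/(1 + K1/[H⁺] + K1K2/[H⁺]²) = 1/(1 + 10^+0.32 + 10^-3.31) = 0.3236
DIC = [CO2*]/α₀ = 1.869×10^-4 / 0.3236 = 0.577 mmol/L

DIC = 0.577 mmol/L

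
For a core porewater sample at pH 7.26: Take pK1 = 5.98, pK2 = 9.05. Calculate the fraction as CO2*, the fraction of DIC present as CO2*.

α₀ = 1 / (1 + K1/[H⁺] + K1K2/[H⁺]²) = 1 / (1 + 10^+1.28 + 10^-0.51)
   = 1 / (1 + 19.055 + 0.30903) = 1/20.364 = 0.04911

α₀ = 0.0491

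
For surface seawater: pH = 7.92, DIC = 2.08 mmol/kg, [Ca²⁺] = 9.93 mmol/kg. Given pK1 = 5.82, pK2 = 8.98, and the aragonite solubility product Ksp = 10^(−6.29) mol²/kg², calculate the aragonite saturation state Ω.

α₂ = 1 / (1 + [H⁺]/K2 + [H⁺]²/(K1K2)) = 1 / (1 + 10^+1.06 + 10^-1.04)
   = 1 / (1 + 11.482 + 0.091201) = 1/12.573 = 0.07954
[CO3²⁻] = α₂ × DIC = 0.07954 × 2.08 = 0.1654 mmol/kg
Ksp = 10^(−6.29) = 5.129×10^-7
Ω = [Ca²⁺][CO3²⁻]/Ksp = (9.93×10^-3)(1.654×10^-4) / 5.129×10^-7 = 3.20

Ω = 3.20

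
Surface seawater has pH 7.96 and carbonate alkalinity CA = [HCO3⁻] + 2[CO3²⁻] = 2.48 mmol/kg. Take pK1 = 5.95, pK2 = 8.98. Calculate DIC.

CA = [HCO3⁻] + 2[CO3²⁻] = (α₁ + 2α₂)·DIC
At pH 7.96: [H⁺]/K1 = 10^-2.01 = 0.0097724, K2/[H⁺] = 10^-1.02 = 0.095499
α₁ = 1/(1 + 0.0097724 + 0.095499) = 1/1.1053 = 0.9048; α₂ = α₁·K2/[H⁺] = 0.08640
α₁ + 2α₂ = 1.0776
DIC = CA / (α₁ + 2α₂) = 2.48 / 1.0776 = 2.30 mmol/kg

DIC = 2.30 mmol/kg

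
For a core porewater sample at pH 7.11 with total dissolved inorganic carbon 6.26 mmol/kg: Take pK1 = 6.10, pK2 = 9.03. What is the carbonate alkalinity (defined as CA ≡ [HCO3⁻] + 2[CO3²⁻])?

CA = [HCO3⁻] + 2[CO3²⁻] = (α₁ + 2α₂)·DIC
At pH 7.11: [H⁺]/K1 = 10^-1.01 = 0.097724, K2/[H⁺] = 10^-1.92 = 0.012023
α₁ = 1/(1 + 0.097724 + 0.012023) = 1/1.1097 = 0.9011; α₂ = α₁·K2/[H⁺] = 0.01083
α₁ + 2α₂ = 0.9228
CA = 0.9228 × 6.26 = 5.78 mmol/kg

CA = 5.78 mmol/kg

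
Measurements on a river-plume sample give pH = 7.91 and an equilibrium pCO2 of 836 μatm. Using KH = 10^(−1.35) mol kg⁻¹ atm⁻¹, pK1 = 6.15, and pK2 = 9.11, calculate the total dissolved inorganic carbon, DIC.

[CO2*] = KH · pCO2 = 10^(−1.35) × 836×10^-6 = 3.734×10^-5 mol/kg
α₀ = 1/(1 + K1/[H⁺] + K1K2/[H⁺]²) = 1/(1 + 10^+1.76 + 10^+0.56) = 0.01608
DIC = [CO2*]/α₀ = 3.734×10^-5 / 0.01608 = 2.32 mmol/kg

DIC = 2.32 mmol/kg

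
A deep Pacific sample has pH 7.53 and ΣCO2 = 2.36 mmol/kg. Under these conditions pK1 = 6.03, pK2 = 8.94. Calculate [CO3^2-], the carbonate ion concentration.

[CO3²⁻] = 0.0858 mmol/kg

α₂ = 1 / (1 + [H⁺]/K2 + [H⁺]²/(K1K2)) = 1 / (1 + 10^+1.41 + 10^-0.09)
   = 1 / (1 + 25.704 + 0.81283) = 1/27.517 = 0.03634
[CO3²⁻] = α₂ × DIC = 0.03634 × 2.36 = 0.0858 mmol/kg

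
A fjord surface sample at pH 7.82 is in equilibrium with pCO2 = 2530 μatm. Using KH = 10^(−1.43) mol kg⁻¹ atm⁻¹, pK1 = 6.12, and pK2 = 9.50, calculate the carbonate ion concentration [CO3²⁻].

[CO3²⁻] = 0.0984 mmol/kg

[CO2*] = KH · pCO2 = 10^(−1.43) × 2530×10^-6 = 9.400×10^-5 mol/kg
α₀ = 1/(1 + K1/[H⁺] + K1K2/[H⁺]²) = 1/(1 + 10^+1.70 + 10^+0.02) = 0.01917
DIC = [CO2*]/α₀ = 9.400×10^-5 / 0.01917 = 4.904 mmol/kg
[CO3²⁻] = α₂·DIC; α₂ = 0.02007, so [CO3²⁻] = 0.02007 × 4.904 = 0.0984 mmol/kg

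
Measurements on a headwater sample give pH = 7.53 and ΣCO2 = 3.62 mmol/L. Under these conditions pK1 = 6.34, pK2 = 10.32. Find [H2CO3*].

[CO2*] = 0.219 mmol/L

α₀ = 1 / (1 + K1/[H⁺] + K1K2/[H⁺]²) = 1 / (1 + 10^+1.19 + 10^-1.60)
   = 1 / (1 + 15.488 + 0.025119) = 1/16.513 = 0.06056
[CO2*] = α₀ × DIC = 0.06056 × 3.62 = 0.219 mmol/L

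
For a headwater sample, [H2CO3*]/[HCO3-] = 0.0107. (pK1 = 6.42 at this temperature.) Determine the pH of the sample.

pH = 8.39

From K1 = [H⁺][HCO3-]/[H2CO3*]:  pH = pK1 − log₁₀([H2CO3*]/[HCO3-])
log₁₀(0.0107) = -1.971
pH = 6.42 − (-1.971) = 8.39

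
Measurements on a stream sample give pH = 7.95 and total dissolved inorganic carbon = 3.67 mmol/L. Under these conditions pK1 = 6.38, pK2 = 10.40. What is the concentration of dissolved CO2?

α₀ = 1 / (1 + K1/[H⁺] + K1K2/[H⁺]²) = 1 / (1 + 10^+1.57 + 10^-0.88)
   = 1 / (1 + 37.154 + 0.13183) = 1/38.285 = 0.02612
[CO2*] = α₀ × DIC = 0.02612 × 3.67 = 0.0959 mmol/L

[CO2*] = 0.0959 mmol/L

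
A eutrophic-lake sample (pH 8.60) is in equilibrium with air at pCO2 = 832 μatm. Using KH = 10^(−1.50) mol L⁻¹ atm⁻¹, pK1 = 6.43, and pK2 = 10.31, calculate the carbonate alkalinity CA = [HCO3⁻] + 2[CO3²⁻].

CA = 4.04 mmol/L

[CO2*] = KH · pCO2 = 10^(−1.50) × 832×10^-6 = 2.631×10^-5 mol/L
α₀ = 1/(1 + K1/[H⁺] + K1K2/[H⁺]²) = 1/(1 + 10^+2.17 + 10^+0.46) = 0.006588
DIC = [CO2*]/α₀ = 2.631×10^-5 / 0.006588 = 3.994 mmol/L
CA = (α₁ + 2α₂)·DIC = (0.9744 + 2×0.01900) × 3.994 = 4.04 mmol/L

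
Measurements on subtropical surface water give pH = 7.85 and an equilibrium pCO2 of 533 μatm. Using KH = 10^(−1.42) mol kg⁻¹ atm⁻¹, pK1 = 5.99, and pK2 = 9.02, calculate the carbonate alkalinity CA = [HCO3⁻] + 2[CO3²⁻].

CA = 1.67 mmol/kg

[CO2*] = KH · pCO2 = 10^(−1.42) × 533×10^-6 = 2.026×10^-5 mol/kg
α₀ = 1/(1 + K1/[H⁺] + K1K2/[H⁺]²) = 1/(1 + 10^+1.86 + 10^+0.69) = 0.01276
DIC = [CO2*]/α₀ = 2.026×10^-5 / 0.01276 = 1.588 mmol/kg
CA = (α₁ + 2α₂)·DIC = (0.9247 + 2×0.06252) × 1.588 = 1.67 mmol/kg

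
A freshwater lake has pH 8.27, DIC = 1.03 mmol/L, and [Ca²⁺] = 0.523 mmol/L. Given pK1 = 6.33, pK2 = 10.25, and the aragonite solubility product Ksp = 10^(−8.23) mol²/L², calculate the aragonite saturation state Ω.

α₂ = 1 / (1 + [H⁺]/K2 + [H⁺]²/(K1K2)) = 1 / (1 + 10^+1.98 + 10^+0.04)
   = 1 / (1 + 95.499 + 1.0965) = 1/97.596 = 0.01025
[CO3²⁻] = α₂ × DIC = 0.01025 × 1.03 = 0.01055 mmol/L = 10.55 μmol/L
Ksp = 10^(−8.23) = 5.888×10^-9
Ω = [Ca²⁺][CO3²⁻]/Ksp = (0.523×10^-3)(1.055×10^-5) / 5.888×10^-9 = 0.937

Ω = 0.937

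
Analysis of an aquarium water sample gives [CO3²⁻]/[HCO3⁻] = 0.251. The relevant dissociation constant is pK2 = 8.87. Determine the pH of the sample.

pH = 8.27

From K2 = [H⁺][CO3²⁻]/[HCO3⁻]:  pH = pK2 + log₁₀([CO3²⁻]/[HCO3⁻])
log₁₀(0.251) = -0.600
pH = 8.87 + (-0.600) = 8.27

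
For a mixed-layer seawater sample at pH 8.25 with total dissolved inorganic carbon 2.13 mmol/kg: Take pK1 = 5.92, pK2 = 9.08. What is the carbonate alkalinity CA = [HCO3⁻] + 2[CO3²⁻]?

CA = 2.39 mmol/kg

CA = [HCO3⁻] + 2[CO3²⁻] = (α₁ + 2α₂)·DIC
At pH 8.25: [H⁺]/K1 = 10^-2.33 = 0.0046774, K2/[H⁺] = 10^-0.83 = 0.14791
α₁ = 1/(1 + 0.0046774 + 0.14791) = 1/1.1526 = 0.8676; α₂ = α₁·K2/[H⁺] = 0.1283
α₁ + 2α₂ = 1.1243
CA = 1.1243 × 2.13 = 2.39 mmol/kg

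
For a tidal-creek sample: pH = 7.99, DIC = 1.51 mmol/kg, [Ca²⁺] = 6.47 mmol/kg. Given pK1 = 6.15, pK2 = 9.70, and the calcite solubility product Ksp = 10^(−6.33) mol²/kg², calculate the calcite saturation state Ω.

Ω = 0.394

α₂ = 1 / (1 + [H⁺]/K2 + [H⁺]²/(K1K2)) = 1 / (1 + 10^+1.71 + 10^-0.13)
   = 1 / (1 + 51.286 + 0.74131) = 1/53.027 = 0.01886
[CO3²⁻] = α₂ × DIC = 0.01886 × 1.51 = 0.02848 mmol/kg
Ksp = 10^(−6.33) = 4.677×10^-7
Ω = [Ca²⁺][CO3²⁻]/Ksp = (6.47×10^-3)(2.848×10^-5) / 4.677×10^-7 = 0.394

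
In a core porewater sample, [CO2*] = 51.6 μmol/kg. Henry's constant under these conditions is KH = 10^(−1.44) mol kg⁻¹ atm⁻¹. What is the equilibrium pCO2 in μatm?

KH = 10^(−1.44) = 3.631×10^-2 mol kg⁻¹ atm⁻¹
pCO2 = [CO2*]/KH = 51.6×10^-6 / 3.631×10^-2 = 1.42×10^-3 atm = 1420 μatm

pCO2 = 1420 μatm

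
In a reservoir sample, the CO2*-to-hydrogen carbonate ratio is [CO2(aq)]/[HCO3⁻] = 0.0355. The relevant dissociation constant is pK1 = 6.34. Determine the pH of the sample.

From K1 = [H⁺][HCO3⁻]/[CO2(aq)]:  pH = pK1 − log₁₀([CO2(aq)]/[HCO3⁻])
log₁₀(0.0355) = -1.450
pH = 6.34 − (-1.450) = 7.79

pH = 7.79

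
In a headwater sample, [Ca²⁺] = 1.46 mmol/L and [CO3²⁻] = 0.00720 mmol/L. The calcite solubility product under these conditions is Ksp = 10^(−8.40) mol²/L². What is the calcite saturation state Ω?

Ω = 2.64

Ksp = 10^(−8.40) = 3.981×10^-9
Ω = [Ca²⁺][CO3²⁻]/Ksp = (1.46×10^-3)(0.00720×10^-3) / 3.981×10^-9 = 2.64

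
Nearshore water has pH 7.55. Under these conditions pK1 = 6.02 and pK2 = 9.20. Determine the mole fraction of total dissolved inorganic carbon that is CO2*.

α₀ = 0.0281

α₀ = 1 / (1 + K1/[H⁺] + K1K2/[H⁺]²) = 1 / (1 + 10^+1.53 + 10^-0.12)
   = 1 / (1 + 33.884 + 0.75858) = 1/35.643 = 0.02806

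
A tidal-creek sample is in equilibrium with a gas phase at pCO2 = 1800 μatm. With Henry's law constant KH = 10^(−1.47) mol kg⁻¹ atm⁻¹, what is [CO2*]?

[CO2*] = 61.0 μmol/kg

KH = 10^(−1.47) = 3.388×10^-2 mol kg⁻¹ atm⁻¹
[CO2*] = KH · pCO2 = 3.388×10^-2 × 1800×10^-6 atm = 6.10×10^-5 mol/kg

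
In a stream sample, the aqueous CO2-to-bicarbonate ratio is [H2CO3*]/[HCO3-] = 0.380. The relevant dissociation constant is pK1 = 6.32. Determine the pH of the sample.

pH = 6.74

From K1 = [H⁺][HCO3-]/[H2CO3*]:  pH = pK1 − log₁₀([H2CO3*]/[HCO3-])
log₁₀(0.380) = -0.420
pH = 6.32 − (-0.420) = 6.74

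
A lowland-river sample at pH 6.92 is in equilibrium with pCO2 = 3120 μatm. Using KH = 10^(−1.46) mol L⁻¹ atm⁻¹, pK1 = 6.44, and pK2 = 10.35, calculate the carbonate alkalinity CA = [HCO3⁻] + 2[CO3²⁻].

[CO2*] = KH · pCO2 = 10^(−1.46) × 3120×10^-6 = 1.082×10^-4 mol/L
α₀ = 1/(1 + K1/[H⁺] + K1K2/[H⁺]²) = 1/(1 + 10^+0.48 + 10^-2.95) = 0.2487
DIC = [CO2*]/α₀ = 1.082×10^-4 / 0.2487 = 0.4350 mmol/L
CA = (α₁ + 2α₂)·DIC = (0.7510 + 2×0.0002790) × 0.4350 = 0.327 mmol/L

CA = 0.327 mmol/L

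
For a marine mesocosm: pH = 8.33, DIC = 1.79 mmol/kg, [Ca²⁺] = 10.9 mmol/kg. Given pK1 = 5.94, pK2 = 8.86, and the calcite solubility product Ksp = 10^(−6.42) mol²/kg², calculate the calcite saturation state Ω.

Ω = 11.7

α₂ = 1 / (1 + [H⁺]/K2 + [H⁺]²/(K1K2)) = 1 / (1 + 10^+0.53 + 10^-1.86)
   = 1 / (1 + 3.3884 + 0.013804) = 1/4.4022 = 0.2272
[CO3²⁻] = α₂ × DIC = 0.2272 × 1.79 = 0.4066 mmol/kg
Ksp = 10^(−6.42) = 3.802×10^-7
Ω = [Ca²⁺][CO3²⁻]/Ksp = (10.9×10^-3)(4.066×10^-4) / 3.802×10^-7 = 11.7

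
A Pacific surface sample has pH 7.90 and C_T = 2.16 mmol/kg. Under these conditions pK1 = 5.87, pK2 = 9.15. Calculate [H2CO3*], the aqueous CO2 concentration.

α₀ = 1 / (1 + K1/[H⁺] + K1K2/[H⁺]²) = 1 / (1 + 10^+2.03 + 10^+0.78)
   = 1 / (1 + 107.15 + 6.0256) = 1/114.18 = 0.008758
[CO2*] = α₀ × DIC = 0.008758 × 2.16 = 0.0189 mmol/kg = 18.9 μmol/kg

[CO2*] = 18.9 μmol/kg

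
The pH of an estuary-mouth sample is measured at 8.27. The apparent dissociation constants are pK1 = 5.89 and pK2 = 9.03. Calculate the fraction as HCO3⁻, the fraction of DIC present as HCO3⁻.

α₁ = 1 / (1 + [H⁺]/K1 + K2/[H⁺]) = 1 / (1 + 10^-2.38 + 10^-0.76)
   = 1 / (1 + 0.0041687 + 0.17378) = 1/1.1779 = 0.8489

α₁ = 0.849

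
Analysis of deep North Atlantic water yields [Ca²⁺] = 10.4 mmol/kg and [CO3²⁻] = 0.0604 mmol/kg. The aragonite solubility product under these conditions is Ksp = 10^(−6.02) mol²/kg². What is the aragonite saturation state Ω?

Ω = 0.658

Ksp = 10^(−6.02) = 9.550×10^-7
Ω = [Ca²⁺][CO3²⁻]/Ksp = (10.4×10^-3)(0.0604×10^-3) / 9.550×10^-7 = 0.658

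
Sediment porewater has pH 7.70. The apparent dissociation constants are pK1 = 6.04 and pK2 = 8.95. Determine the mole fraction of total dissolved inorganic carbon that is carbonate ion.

α₂ = 1 / (1 + [H⁺]/K2 + [H⁺]²/(K1K2)) = 1 / (1 + 10^+1.25 + 10^-0.41)
   = 1 / (1 + 17.783 + 0.38905) = 1/19.172 = 0.05216

α₂ = 0.0522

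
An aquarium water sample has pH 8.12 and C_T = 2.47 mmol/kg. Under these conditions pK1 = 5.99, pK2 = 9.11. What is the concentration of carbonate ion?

α₂ = 1 / (1 + [H⁺]/K2 + [H⁺]²/(K1K2)) = 1 / (1 + 10^+0.99 + 10^-1.14)
   = 1 / (1 + 9.7724 + 0.072444) = 1/10.845 = 0.09221
[CO3²⁻] = α₂ × DIC = 0.09221 × 2.47 = 0.228 mmol/kg

[CO3²⁻] = 0.228 mmol/kg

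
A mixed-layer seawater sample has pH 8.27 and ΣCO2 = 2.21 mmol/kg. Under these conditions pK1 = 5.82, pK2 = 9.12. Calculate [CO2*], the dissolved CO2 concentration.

α₀ = 1 / (1 + K1/[H⁺] + K1K2/[H⁺]²) = 1 / (1 + 10^+2.45 + 10^+1.60)
   = 1 / (1 + 281.84 + 39.811) = 1/322.65 = 0.003099
[CO2*] = α₀ × DIC = 0.003099 × 2.21 = 0.00685 mmol/kg = 6.85 μmol/kg

[CO2*] = 6.85 μmol/kg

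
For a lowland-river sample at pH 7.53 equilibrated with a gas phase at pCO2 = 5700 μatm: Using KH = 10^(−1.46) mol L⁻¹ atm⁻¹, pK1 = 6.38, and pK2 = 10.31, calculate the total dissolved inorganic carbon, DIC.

[CO2*] = KH · pCO2 = 10^(−1.46) × 5700×10^-6 = 1.976×10^-4 mol/L
α₀ = 1/(1 + K1/[H⁺] + K1K2/[H⁺]²) = 1/(1 + 10^+1.15 + 10^-1.63) = 0.06601
DIC = [CO2*]/α₀ = 1.976×10^-4 / 0.06601 = 2.99 mmol/L

DIC = 2.99 mmol/L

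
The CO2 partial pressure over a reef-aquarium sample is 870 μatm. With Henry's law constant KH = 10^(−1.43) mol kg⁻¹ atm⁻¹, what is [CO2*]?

[CO2*] = 32.3 μmol/kg

KH = 10^(−1.43) = 3.715×10^-2 mol kg⁻¹ atm⁻¹
[CO2*] = KH · pCO2 = 3.715×10^-2 × 870×10^-6 atm = 3.23×10^-5 mol/kg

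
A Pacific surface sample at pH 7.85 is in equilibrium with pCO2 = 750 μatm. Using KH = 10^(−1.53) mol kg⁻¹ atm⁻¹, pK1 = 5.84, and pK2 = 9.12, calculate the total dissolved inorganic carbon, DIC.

[CO2*] = KH · pCO2 = 10^(−1.53) × 750×10^-6 = 2.213×10^-5 mol/kg
α₀ = 1/(1 + K1/[H⁺] + K1K2/[H⁺]²) = 1/(1 + 10^+2.01 + 10^+0.74) = 0.009189
DIC = [CO2*]/α₀ = 2.213×10^-5 / 0.009189 = 2.41 mmol/kg

DIC = 2.41 mmol/kg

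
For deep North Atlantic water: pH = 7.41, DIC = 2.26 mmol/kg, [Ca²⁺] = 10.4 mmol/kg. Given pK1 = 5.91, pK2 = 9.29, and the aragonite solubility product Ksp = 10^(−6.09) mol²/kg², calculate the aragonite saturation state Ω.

α₂ = 1 / (1 + [H⁺]/K2 + [H⁺]²/(K1K2)) = 1 / (1 + 10^+1.88 + 10^+0.38)
   = 1 / (1 + 75.858 + 2.3988) = 1/79.257 = 0.01262
[CO3²⁻] = α₂ × DIC = 0.01262 × 2.26 = 0.02851 mmol/kg
Ksp = 10^(−6.09) = 8.128×10^-7
Ω = [Ca²⁺][CO3²⁻]/Ksp = (10.4×10^-3)(2.851×10^-5) / 8.128×10^-7 = 0.365

Ω = 0.365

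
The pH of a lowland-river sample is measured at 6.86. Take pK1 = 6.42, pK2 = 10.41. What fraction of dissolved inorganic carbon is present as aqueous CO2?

α₀ = 0.266

α₀ = 1 / (1 + K1/[H⁺] + K1K2/[H⁺]²) = 1 / (1 + 10^+0.44 + 10^-3.11)
   = 1 / (1 + 2.7542 + 0.00077625) = 1/3.7550 = 0.2663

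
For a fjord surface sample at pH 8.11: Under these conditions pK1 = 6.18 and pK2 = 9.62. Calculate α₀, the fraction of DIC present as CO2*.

α₀ = 1 / (1 + K1/[H⁺] + K1K2/[H⁺]²) = 1 / (1 + 10^+1.93 + 10^+0.42)
   = 1 / (1 + 85.114 + 2.6303) = 1/88.744 = 0.01127

α₀ = 0.0113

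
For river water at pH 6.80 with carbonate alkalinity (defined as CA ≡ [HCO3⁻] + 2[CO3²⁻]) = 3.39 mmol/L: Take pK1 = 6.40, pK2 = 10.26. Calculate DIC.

CA = [HCO3⁻] + 2[CO3²⁻] = (α₁ + 2α₂)·DIC
At pH 6.80: [H⁺]/K1 = 10^-0.40 = 0.39811, K2/[H⁺] = 10^-3.46 = 0.00034674
α₁ = 1/(1 + 0.39811 + 0.00034674) = 1/1.3985 = 0.7151; α₂ = α₁·K2/[H⁺] = 0.0002479
α₁ + 2α₂ = 0.7156
DIC = CA / (α₁ + 2α₂) = 3.39 / 0.7156 = 4.74 mmol/L

DIC = 4.74 mmol/L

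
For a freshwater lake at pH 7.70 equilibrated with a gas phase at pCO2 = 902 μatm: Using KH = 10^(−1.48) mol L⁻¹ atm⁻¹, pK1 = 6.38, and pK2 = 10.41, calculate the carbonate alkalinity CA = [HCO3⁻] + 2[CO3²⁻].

[CO2*] = KH · pCO2 = 10^(−1.48) × 902×10^-6 = 2.987×10^-5 mol/L
α₀ = 1/(1 + K1/[H⁺] + K1K2/[H⁺]²) = 1/(1 + 10^+1.32 + 10^-1.39) = 0.04559
DIC = [CO2*]/α₀ = 2.987×10^-5 / 0.04559 = 0.6551 mmol/L
CA = (α₁ + 2α₂)·DIC = (0.9526 + 2×0.001857) × 0.6551 = 0.626 mmol/L

CA = 0.626 mmol/L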